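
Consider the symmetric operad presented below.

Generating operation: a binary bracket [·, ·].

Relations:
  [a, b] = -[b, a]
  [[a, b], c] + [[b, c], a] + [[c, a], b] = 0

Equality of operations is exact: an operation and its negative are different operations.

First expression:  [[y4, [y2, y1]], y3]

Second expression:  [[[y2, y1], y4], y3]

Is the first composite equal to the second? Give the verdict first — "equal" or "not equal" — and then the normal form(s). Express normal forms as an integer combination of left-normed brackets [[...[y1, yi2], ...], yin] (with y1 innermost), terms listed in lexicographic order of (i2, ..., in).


not equal — first [[[y1, y2], y4], y3], second -[[[y1, y2], y4], y3]


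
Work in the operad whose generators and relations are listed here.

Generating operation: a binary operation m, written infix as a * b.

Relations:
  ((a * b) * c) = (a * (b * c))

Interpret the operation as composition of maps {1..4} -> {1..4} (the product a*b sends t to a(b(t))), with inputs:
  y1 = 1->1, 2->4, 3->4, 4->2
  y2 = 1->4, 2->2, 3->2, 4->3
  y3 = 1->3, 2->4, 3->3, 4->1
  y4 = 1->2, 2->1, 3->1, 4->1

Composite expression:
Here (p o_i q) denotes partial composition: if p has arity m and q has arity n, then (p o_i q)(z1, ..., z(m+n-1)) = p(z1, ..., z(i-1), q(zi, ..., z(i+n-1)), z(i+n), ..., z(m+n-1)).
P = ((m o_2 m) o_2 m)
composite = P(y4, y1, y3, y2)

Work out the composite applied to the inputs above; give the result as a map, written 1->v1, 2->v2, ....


1->2, 2->1, 3->1, 4->1

(y1 * y3) = 1->4, 2->2, 3->4, 4->1
((y1 * y3) * y2) = 1->1, 2->2, 3->2, 4->4
(y4 * ((y1 * y3) * y2)) = 1->2, 2->1, 3->1, 4->1


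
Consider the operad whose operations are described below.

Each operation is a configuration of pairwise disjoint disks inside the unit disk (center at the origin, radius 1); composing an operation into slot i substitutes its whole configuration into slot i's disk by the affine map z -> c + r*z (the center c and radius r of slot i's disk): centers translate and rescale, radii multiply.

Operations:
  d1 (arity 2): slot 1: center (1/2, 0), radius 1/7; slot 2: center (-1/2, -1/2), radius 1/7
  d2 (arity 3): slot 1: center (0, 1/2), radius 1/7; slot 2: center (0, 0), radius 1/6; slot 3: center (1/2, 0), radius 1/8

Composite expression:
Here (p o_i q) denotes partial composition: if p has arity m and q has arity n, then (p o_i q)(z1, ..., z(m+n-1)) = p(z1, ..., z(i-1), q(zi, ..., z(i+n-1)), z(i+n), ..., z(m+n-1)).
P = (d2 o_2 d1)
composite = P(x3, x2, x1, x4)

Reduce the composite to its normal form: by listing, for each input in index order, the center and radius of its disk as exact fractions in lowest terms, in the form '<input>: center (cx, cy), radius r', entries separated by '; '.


x1: center (-1/12, -1/12), radius 1/42; x2: center (1/12, 0), radius 1/42; x3: center (0, 1/2), radius 1/7; x4: center (1/2, 0), radius 1/8

Follow each x-input down from d2: c' goes to c + r*c', radius to r*r'.
x3 passes through 1 substitution, ending at center (0, 1/2), radius 1/7
x2 passes through 2 substitutions, ending at center (1/12, 0), radius 1/42
x1 passes through 2 substitutions, ending at center (-1/12, -1/12), radius 1/42
x4 passes through 1 substitution, ending at center (1/2, 0), radius 1/8


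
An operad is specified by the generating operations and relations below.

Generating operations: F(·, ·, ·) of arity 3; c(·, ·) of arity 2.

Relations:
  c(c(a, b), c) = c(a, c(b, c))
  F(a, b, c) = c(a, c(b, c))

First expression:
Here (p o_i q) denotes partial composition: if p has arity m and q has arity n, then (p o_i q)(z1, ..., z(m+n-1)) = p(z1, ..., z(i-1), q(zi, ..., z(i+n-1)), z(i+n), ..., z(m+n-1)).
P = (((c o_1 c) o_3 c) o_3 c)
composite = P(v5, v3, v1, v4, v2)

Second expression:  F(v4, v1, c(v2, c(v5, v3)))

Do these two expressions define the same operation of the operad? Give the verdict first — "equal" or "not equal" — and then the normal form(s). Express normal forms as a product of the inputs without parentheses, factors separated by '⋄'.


not equal; the first gives v5 ⋄ v3 ⋄ v1 ⋄ v4 ⋄ v2 and the second v4 ⋄ v1 ⋄ v2 ⋄ v5 ⋄ v3

In normal form, the first expression is v5 ⋄ v3 ⋄ v1 ⋄ v4 ⋄ v2
In normal form, the second expression is v4 ⋄ v1 ⋄ v2 ⋄ v5 ⋄ v3
The normal forms differ: not equal.


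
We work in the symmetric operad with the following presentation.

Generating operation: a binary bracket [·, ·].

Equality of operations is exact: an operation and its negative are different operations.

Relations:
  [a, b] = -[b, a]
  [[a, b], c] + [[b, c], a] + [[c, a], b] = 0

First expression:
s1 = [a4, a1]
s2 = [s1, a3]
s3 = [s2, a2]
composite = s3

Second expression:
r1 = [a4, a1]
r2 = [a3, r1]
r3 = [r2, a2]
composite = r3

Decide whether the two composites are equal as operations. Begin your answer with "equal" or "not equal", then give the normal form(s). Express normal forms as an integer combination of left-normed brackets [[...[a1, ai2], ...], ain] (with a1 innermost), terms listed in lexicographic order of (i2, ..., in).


not equal: they reduce to -[[[a1, a4], a3], a2] and [[[a1, a4], a3], a2]

The first expression, normalized: -[[[a1, a4], a3], a2]
The second expression, normalized: [[[a1, a4], a3], a2]
No match — not equal.


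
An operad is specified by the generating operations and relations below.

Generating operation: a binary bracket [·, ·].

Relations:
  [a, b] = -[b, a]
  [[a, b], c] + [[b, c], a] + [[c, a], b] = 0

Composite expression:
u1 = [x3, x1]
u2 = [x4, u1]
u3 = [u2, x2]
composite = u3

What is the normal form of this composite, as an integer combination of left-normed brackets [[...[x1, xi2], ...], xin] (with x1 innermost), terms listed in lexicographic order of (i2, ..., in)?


In the tensor algebra, words opening x1 carry the x1-anchored form.
Composite bracket: [[x4, [x3, x1]], x2]
Applying ab - ba throughout gives 8 signed words (2^3 = 8).
Only words starting with x1 matter:
  the word x1x3x4x2 carries sign +1 and contributes +[[[x1, x3], x4], x2]

[[[x1, x3], x4], x2]


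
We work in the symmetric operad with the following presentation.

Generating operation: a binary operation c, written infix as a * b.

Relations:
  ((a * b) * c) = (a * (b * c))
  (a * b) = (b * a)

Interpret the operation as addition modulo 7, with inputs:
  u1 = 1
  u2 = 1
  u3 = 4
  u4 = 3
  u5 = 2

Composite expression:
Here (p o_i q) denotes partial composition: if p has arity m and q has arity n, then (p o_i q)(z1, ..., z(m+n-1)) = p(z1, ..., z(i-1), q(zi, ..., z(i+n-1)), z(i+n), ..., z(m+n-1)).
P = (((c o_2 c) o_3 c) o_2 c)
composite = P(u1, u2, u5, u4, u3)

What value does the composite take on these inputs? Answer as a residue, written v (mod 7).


(u2 * u5) = 3
(u4 * u3) = 0
((u2 * u5) * (u4 * u3)) = 3
(u1 * ((u2 * u5) * (u4 * u3))) = 4

4 (mod 7)


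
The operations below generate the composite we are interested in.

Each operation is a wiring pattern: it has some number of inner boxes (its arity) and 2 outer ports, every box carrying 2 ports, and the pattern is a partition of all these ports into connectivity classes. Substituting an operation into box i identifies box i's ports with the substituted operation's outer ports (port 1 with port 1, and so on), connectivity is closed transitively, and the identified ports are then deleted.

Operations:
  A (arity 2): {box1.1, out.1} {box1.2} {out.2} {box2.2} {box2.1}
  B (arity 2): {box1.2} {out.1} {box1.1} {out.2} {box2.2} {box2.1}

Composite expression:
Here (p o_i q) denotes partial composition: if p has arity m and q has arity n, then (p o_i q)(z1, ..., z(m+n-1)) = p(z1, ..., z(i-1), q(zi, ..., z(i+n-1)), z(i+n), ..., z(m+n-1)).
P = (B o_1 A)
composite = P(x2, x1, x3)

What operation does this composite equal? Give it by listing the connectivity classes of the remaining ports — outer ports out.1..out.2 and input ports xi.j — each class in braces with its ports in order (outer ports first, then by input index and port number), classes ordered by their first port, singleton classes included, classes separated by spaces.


{out.1} {out.2} {x1.1} {x1.2} {x2.1} {x2.2} {x3.1} {x3.2}

Treat the ports identified at B as solder joints: merge, then drop.
the subtree at A composes to {out.1, x2.1} {out.2} {x1.1} {x1.2} {x2.2} on (x2, x1); out.j = own outer ports
the subtree at B composes to {out.1} {out.2} {x1.1} {x1.2} {x2.1} {x2.2} {x3.1} {x3.2} on (x2, x1, x3); out.j = own outer ports


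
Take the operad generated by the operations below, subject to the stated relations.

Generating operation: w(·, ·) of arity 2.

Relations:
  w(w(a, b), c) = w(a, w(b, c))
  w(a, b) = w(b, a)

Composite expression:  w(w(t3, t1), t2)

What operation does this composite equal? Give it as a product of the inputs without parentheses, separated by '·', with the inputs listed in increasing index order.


t1 · t2 · t3

Both nesting and order wash out for w; what remains is which t's occur.
w(t3, t1) unparenthesizes to t3 · t1
w(w(t3, t1), t2) unparenthesizes to t3 · t1 · t2
commutativity sorts the factors: t1 · t2 · t3


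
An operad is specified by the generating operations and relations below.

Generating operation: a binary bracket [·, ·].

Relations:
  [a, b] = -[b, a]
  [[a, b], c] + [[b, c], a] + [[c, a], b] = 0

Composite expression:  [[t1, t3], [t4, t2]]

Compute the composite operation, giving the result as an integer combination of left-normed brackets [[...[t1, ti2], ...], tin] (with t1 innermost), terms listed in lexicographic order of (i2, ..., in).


A multilinear Lie element is pinned by t1-initial words (t1 innermost).
Composite bracket: [[t1, t3], [t4, t2]]
Applying ab - ba throughout gives 8 signed words (2^3 = 8).
Coefficients come from the t1-initial words:
  t1t3t2t4 (sign -1) contributes -[[[t1, t3], t2], t4]
  t1t3t4t2 (sign +1) contributes +[[[t1, t3], t4], t2]

-[[[t1, t3], t2], t4] + [[[t1, t3], t4], t2]


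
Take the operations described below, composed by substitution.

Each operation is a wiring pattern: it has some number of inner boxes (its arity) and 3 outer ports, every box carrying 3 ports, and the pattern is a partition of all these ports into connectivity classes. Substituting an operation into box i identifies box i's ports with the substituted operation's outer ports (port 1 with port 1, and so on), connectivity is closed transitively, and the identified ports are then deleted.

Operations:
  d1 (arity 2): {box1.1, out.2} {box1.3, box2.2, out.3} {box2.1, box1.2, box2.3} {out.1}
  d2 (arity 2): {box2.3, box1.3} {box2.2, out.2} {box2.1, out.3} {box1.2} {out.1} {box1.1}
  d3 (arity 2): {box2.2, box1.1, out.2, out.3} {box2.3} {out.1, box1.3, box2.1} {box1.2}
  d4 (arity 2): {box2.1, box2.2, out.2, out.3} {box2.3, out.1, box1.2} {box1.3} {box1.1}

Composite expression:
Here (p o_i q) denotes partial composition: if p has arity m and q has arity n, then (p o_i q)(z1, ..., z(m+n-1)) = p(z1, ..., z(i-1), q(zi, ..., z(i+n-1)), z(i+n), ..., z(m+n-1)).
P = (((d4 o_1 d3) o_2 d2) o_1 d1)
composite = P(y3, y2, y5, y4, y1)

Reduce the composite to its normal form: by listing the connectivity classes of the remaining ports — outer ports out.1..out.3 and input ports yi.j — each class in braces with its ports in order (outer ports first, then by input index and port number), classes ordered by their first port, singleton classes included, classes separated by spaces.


Substituting into d4 glues patterns; closure does the rest.
composing d1 on (y3, y2), with out.j its own outer ports: {out.1} {out.2, y3.1} {out.3, y2.2, y3.3} {y2.1, y2.3, y3.2}
composing d2 on (y5, y4), with out.j its own outer ports: {out.1} {out.2, y4.2} {out.3, y4.1} {y4.3, y5.3} {y5.1} {y5.2}
composing d3 on (y3, y2, y5, y4), with out.j its own outer ports: {out.1, y2.2, y3.3} {out.2, out.3, y4.2} {y2.1, y2.3, y3.2} {y3.1} {y4.1} {y4.3, y5.3} {y5.1} {y5.2}
composing d4 on (y3, y2, y5, y4, y1), with out.j its own outer ports: {out.1, y1.3, y4.2} {out.2, out.3, y1.1, y1.2} {y2.1, y2.3, y3.2} {y2.2, y3.3} {y3.1} {y4.1} {y4.3, y5.3} {y5.1} {y5.2}

{out.1, y1.3, y4.2} {out.2, out.3, y1.1, y1.2} {y2.1, y2.3, y3.2} {y2.2, y3.3} {y3.1} {y4.1} {y4.3, y5.3} {y5.1} {y5.2}


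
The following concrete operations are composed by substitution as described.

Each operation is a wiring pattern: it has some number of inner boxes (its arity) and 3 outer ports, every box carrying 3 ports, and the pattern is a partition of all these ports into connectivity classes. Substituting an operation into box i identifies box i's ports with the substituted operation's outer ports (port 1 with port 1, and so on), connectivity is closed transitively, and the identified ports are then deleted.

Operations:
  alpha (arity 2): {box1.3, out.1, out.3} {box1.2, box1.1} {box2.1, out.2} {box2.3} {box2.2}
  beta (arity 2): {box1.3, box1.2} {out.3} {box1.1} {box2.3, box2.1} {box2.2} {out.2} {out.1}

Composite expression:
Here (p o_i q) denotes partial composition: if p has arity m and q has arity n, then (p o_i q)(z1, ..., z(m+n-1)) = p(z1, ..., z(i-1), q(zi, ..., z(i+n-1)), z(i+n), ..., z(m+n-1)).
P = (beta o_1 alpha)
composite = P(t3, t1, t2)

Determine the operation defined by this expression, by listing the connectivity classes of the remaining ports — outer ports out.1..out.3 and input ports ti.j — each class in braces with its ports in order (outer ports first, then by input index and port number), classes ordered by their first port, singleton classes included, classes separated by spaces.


{out.1} {out.2} {out.3} {t1.1, t3.3} {t1.2} {t1.3} {t2.1, t2.3} {t2.2} {t3.1, t3.2}


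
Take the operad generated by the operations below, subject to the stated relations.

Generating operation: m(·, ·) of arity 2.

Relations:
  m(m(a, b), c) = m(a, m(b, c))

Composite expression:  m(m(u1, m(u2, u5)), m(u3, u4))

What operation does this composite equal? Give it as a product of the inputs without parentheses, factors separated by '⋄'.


u1 ⋄ u2 ⋄ u5 ⋄ u3 ⋄ u4

The m-tree's shape is irrelevant; the u-reading-order decides.
m(u2, u5) reduces to u2 ⋄ u5
m(u1, m(u2, u5)) reduces to u1 ⋄ u2 ⋄ u5
m(u3, u4) reduces to u3 ⋄ u4
m(m(u1, m(u2, u5)), m(u3, u4)) reduces to u1 ⋄ u2 ⋄ u5 ⋄ u3 ⋄ u4


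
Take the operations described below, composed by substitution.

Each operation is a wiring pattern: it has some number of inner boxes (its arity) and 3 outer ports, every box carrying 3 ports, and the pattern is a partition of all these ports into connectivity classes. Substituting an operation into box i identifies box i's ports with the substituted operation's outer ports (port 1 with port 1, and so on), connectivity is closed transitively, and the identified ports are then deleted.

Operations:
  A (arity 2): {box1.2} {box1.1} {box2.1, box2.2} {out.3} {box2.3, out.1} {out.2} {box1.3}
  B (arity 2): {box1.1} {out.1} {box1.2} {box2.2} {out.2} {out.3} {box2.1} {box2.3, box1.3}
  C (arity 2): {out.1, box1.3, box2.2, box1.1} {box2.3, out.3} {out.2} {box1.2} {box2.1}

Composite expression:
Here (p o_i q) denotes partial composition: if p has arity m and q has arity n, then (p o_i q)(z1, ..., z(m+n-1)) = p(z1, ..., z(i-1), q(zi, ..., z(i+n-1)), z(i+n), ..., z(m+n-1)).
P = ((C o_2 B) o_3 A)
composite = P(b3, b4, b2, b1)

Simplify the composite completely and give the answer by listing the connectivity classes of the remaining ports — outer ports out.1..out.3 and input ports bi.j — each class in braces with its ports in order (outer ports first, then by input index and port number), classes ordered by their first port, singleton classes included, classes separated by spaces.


{out.1, b3.1, b3.3} {out.2} {out.3} {b1.1, b1.2} {b1.3} {b2.1} {b2.2} {b2.3} {b3.2} {b4.1} {b4.2} {b4.3}

Substituting into C glues patterns; closure does the rest.
after A, the pattern on (b2, b1) reads {out.1, b1.3} {out.2} {out.3} {b1.1, b1.2} {b2.1} {b2.2} {b2.3} (out.j = its outer ports)
after B, the pattern on (b4, b2, b1) reads {out.1} {out.2} {out.3} {b1.1, b1.2} {b1.3} {b2.1} {b2.2} {b2.3} {b4.1} {b4.2} {b4.3} (out.j = its outer ports)
after C, the pattern on (b3, b4, b2, b1) reads {out.1, b3.1, b3.3} {out.2} {out.3} {b1.1, b1.2} {b1.3} {b2.1} {b2.2} {b2.3} {b3.2} {b4.1} {b4.2} {b4.3} (out.j = its outer ports)


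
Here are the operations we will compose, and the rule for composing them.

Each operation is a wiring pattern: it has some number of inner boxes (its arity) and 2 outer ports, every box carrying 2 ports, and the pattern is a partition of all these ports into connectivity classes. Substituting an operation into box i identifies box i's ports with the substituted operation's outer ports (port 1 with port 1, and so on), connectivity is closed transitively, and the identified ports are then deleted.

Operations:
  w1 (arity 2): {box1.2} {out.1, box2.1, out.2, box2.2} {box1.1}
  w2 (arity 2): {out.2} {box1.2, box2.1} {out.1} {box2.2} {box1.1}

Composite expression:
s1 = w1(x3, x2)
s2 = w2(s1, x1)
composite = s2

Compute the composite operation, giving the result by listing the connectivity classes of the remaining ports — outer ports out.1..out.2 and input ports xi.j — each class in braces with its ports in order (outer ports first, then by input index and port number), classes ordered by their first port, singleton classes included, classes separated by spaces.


{out.1} {out.2} {x1.1, x2.1, x2.2} {x1.2} {x3.1} {x3.2}

After gluing at w2, chains via deleted ports link the x-ports.
composing w1 on (x3, x2), with out.j its own outer ports: {out.1, out.2, x2.1, x2.2} {x3.1} {x3.2}
composing w2 on (x3, x2, x1), with out.j its own outer ports: {out.1} {out.2} {x1.1, x2.1, x2.2} {x1.2} {x3.1} {x3.2}


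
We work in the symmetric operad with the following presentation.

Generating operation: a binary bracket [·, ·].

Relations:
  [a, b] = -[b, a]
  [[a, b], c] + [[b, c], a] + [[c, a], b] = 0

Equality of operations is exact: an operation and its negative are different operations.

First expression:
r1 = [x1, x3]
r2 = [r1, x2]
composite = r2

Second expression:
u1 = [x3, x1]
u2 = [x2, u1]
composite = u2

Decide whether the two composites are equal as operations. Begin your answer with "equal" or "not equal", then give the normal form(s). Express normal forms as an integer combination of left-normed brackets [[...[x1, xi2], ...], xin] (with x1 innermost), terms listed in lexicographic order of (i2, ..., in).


equal: each reduces to [[x1, x3], x2]

In normal form, the first expression is [[x1, x3], x2]
In normal form, the second expression is [[x1, x3], x2]
Identical normal forms: equal.


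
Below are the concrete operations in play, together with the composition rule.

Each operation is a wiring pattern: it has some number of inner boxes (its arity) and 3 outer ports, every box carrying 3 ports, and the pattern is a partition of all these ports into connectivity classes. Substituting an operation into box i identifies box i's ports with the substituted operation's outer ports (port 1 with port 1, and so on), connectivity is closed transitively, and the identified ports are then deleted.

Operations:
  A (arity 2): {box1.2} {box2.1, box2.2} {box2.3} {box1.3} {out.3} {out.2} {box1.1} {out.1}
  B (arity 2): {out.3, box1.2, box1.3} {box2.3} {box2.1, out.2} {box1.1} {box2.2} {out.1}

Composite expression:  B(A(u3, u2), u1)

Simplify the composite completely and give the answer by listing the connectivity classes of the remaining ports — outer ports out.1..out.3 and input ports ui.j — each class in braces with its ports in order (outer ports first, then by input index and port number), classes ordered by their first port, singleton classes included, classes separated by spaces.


Connectivity passes through glued B-boundaries; trace each wire chain.
stage A: inputs (u3, u2), connectivity {out.1} {out.2} {out.3} {u2.1, u2.2} {u2.3} {u3.1} {u3.2} {u3.3}, out.j its boundary
stage B: inputs (u3, u2, u1), connectivity {out.1} {out.2, u1.1} {out.3} {u1.2} {u1.3} {u2.1, u2.2} {u2.3} {u3.1} {u3.2} {u3.3}, out.j its boundary

{out.1} {out.2, u1.1} {out.3} {u1.2} {u1.3} {u2.1, u2.2} {u2.3} {u3.1} {u3.2} {u3.3}


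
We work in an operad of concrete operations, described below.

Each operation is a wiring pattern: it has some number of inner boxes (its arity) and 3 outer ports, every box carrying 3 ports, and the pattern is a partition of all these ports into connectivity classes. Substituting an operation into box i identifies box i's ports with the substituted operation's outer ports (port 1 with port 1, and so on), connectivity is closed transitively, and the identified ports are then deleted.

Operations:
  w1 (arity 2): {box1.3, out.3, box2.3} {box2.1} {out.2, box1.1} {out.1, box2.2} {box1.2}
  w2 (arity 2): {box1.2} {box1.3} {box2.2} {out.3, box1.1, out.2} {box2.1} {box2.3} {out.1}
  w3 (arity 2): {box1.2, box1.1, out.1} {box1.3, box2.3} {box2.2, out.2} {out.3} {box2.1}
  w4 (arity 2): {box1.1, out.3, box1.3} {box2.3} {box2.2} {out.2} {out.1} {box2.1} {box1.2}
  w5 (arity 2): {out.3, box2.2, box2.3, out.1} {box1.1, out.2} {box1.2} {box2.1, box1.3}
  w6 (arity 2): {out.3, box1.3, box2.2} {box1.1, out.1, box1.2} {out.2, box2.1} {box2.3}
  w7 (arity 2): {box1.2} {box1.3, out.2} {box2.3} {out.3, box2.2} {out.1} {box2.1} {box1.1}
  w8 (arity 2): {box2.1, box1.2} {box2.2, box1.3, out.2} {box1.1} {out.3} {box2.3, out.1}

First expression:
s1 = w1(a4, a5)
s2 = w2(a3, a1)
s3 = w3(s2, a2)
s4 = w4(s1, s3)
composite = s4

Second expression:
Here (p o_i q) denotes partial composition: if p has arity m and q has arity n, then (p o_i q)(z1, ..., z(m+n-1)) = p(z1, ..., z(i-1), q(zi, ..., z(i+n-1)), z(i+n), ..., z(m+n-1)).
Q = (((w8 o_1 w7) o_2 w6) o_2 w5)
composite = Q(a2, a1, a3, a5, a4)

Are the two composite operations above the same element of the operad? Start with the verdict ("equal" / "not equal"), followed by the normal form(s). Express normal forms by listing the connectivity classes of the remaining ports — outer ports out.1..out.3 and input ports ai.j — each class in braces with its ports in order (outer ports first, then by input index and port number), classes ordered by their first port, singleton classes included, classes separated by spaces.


In normal form, the first expression is {out.1} {out.2} {out.3, a4.3, a5.2, a5.3} {a1.1} {a1.2} {a1.3} {a2.1} {a2.2} {a2.3, a3.1} {a3.2} {a3.3} {a4.1} {a4.2} {a5.1}
In normal form, the second expression is {out.1, a4.3} {out.2, a4.2, a5.1} {out.3} {a1.1, a3.2, a3.3, a5.2} {a1.2} {a1.3, a3.1} {a2.1} {a2.2} {a2.3, a4.1} {a5.3}
They disagree, so not equal.

not equal: they reduce to {out.1} {out.2} {out.3, a4.3, a5.2, a5.3} {a1.1} {a1.2} {a1.3} {a2.1} {a2.2} {a2.3, a3.1} {a3.2} {a3.3} {a4.1} {a4.2} {a5.1} and {out.1, a4.3} {out.2, a4.2, a5.1} {out.3} {a1.1, a3.2, a3.3, a5.2} {a1.2} {a1.3, a3.1} {a2.1} {a2.2} {a2.3, a4.1} {a5.3}


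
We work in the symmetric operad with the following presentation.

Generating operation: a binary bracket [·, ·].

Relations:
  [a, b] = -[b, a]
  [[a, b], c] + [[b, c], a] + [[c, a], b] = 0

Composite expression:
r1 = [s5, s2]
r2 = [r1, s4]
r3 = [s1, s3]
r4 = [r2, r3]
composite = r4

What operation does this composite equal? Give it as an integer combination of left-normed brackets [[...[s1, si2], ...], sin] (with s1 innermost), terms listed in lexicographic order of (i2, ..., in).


A multilinear Lie element is pinned by s1-initial words (s1 innermost).
Composite bracket: [[[s5, s2], s4], [s1, s3]]
Each bracket splits as ab - ba, giving 16 signed words (2^4 = 16).
Coefficients come from the s1-initial words:
  sign of s1s3s2s5s4 is +1, so it contributes +[[[[s1, s3], s2], s5], s4]
  sign of s1s3s4s2s5 is -1, so it contributes -[[[[s1, s3], s4], s2], s5]
  sign of s1s3s4s5s2 is +1, so it contributes +[[[[s1, s3], s4], s5], s2]
  sign of s1s3s5s2s4 is -1, so it contributes -[[[[s1, s3], s5], s2], s4]

[[[[s1, s3], s2], s5], s4] - [[[[s1, s3], s4], s2], s5] + [[[[s1, s3], s4], s5], s2] - [[[[s1, s3], s5], s2], s4]


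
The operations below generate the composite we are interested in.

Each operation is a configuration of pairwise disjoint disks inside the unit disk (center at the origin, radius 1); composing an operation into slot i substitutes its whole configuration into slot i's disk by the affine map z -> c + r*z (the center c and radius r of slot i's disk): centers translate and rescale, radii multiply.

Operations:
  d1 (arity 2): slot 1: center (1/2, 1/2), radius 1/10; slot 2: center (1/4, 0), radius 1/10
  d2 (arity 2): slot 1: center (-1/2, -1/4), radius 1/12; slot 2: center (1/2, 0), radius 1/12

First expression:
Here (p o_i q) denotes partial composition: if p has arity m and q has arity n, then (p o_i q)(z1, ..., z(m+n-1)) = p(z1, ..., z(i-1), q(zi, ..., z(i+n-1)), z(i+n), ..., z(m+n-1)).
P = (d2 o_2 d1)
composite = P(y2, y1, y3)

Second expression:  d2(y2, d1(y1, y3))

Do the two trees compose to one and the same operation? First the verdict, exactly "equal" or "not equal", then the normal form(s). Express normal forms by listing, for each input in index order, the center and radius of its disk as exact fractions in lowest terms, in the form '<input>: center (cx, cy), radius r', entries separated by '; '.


equal; the common form is y1: center (13/24, 1/24), radius 1/120; y2: center (-1/2, -1/4), radius 1/12; y3: center (25/48, 0), radius 1/120


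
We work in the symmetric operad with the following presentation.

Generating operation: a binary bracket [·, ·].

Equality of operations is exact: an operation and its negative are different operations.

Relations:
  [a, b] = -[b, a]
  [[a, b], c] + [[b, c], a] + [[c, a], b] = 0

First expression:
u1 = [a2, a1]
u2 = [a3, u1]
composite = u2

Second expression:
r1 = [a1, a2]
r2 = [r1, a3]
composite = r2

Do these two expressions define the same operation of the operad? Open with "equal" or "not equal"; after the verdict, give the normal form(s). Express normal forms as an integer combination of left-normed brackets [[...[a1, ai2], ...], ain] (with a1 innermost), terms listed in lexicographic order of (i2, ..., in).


The first expression, normalized: [[a1, a2], a3]
The second expression, normalized: [[a1, a2], a3]
Identical normal forms: equal.

equal — both sides give [[a1, a2], a3]


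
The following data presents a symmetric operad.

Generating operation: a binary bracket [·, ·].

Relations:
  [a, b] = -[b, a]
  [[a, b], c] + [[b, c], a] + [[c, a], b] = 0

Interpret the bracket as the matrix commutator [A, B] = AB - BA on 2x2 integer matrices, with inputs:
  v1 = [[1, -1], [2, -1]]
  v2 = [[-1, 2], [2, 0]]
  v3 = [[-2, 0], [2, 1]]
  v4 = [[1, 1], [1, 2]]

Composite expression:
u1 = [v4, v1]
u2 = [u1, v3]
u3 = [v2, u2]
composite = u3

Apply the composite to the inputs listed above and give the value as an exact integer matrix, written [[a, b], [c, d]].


[v4, v1] = [[3, -1], [4, -3]]
[[v4, v1], v3] = [[-2, -3], [-24, 2]]
[v2, [[v4, v1], v3]] = [[-42, 11], [-32, 42]]

[[-42, 11], [-32, 42]]


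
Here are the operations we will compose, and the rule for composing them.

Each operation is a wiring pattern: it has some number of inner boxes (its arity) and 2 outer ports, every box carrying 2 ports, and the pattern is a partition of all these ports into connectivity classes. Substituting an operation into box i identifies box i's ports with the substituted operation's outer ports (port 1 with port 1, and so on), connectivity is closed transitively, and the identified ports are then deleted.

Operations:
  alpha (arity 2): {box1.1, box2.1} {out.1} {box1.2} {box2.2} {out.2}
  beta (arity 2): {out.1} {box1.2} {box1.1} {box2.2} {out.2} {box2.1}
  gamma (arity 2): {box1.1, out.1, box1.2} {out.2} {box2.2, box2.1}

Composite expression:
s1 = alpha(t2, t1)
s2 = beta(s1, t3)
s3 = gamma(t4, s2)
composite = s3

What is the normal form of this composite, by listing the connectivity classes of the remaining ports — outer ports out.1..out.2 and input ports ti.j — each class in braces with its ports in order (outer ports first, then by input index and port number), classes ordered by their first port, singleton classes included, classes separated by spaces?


Treat the ports identified at gamma as solder joints: merge, then drop.
after alpha, the pattern on (t2, t1) reads {out.1} {out.2} {t1.1, t2.1} {t1.2} {t2.2} (out.j = its outer ports)
after beta, the pattern on (t2, t1, t3) reads {out.1} {out.2} {t1.1, t2.1} {t1.2} {t2.2} {t3.1} {t3.2} (out.j = its outer ports)
after gamma, the pattern on (t4, t2, t1, t3) reads {out.1, t4.1, t4.2} {out.2} {t1.1, t2.1} {t1.2} {t2.2} {t3.1} {t3.2} (out.j = its outer ports)

{out.1, t4.1, t4.2} {out.2} {t1.1, t2.1} {t1.2} {t2.2} {t3.1} {t3.2}


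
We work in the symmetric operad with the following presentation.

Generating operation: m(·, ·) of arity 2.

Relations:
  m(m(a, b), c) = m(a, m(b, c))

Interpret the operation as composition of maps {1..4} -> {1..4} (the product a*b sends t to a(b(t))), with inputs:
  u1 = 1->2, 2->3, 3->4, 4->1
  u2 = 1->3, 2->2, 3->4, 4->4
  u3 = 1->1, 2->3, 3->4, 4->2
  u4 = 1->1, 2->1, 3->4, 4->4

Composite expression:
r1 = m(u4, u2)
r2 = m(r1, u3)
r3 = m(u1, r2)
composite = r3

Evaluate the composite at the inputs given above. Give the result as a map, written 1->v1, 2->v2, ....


m(u4, u2) = 1->4, 2->1, 3->4, 4->4
m(m(u4, u2), u3) = 1->4, 2->4, 3->4, 4->1
m(u1, m(m(u4, u2), u3)) = 1->1, 2->1, 3->1, 4->2

1->1, 2->1, 3->1, 4->2


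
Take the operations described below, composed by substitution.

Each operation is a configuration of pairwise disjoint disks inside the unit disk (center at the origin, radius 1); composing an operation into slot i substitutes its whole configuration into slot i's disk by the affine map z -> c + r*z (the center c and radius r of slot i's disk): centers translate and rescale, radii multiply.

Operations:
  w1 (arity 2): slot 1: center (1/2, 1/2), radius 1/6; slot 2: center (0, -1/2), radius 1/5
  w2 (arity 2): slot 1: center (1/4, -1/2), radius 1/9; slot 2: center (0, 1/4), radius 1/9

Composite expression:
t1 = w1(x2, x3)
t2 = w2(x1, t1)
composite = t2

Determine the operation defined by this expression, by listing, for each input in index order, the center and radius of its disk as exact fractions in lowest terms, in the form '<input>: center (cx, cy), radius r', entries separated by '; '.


Nesting under w2 composes maps z -> c + r*z down each x-path.
for x1, the 1-step affine chain lands on center (1/4, -1/2), radius 1/9
for x2, the 2-step affine chain lands on center (1/18, 11/36), radius 1/54
for x3, the 2-step affine chain lands on center (0, 7/36), radius 1/45

x1: center (1/4, -1/2), radius 1/9; x2: center (1/18, 11/36), radius 1/54; x3: center (0, 7/36), radius 1/45


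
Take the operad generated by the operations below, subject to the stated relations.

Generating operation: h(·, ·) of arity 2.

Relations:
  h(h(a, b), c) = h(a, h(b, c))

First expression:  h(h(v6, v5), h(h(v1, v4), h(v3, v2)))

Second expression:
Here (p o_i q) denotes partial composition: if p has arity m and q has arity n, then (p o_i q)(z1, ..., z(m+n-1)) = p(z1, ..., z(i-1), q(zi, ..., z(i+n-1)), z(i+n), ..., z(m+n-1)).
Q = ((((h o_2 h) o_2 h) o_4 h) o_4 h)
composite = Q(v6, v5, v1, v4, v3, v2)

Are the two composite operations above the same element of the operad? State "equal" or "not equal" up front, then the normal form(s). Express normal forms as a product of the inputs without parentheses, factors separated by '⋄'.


The first composite normalizes to v6 ⋄ v5 ⋄ v1 ⋄ v4 ⋄ v3 ⋄ v2
The second composite normalizes to v6 ⋄ v5 ⋄ v1 ⋄ v4 ⋄ v3 ⋄ v2
Both agree, so they are equal.

equal; the common form is v6 ⋄ v5 ⋄ v1 ⋄ v4 ⋄ v3 ⋄ v2


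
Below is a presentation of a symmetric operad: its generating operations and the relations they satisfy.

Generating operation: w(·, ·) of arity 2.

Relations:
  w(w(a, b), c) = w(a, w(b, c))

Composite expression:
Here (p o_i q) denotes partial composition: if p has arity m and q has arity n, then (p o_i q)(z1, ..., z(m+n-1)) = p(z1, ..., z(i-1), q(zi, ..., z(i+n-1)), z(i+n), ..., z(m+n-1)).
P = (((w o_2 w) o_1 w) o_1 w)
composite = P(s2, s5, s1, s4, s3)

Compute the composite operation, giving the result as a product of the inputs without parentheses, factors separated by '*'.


All parenthesizations of w agree; list the s-inputs left to right.
w(s2, s5) collapses to s2 * s5
w(w(s2, s5), s1) collapses to s2 * s5 * s1
w(s4, s3) collapses to s4 * s3
w(w(w(s2, s5), s1), w(s4, s3)) collapses to s2 * s5 * s1 * s4 * s3

s2 * s5 * s1 * s4 * s3


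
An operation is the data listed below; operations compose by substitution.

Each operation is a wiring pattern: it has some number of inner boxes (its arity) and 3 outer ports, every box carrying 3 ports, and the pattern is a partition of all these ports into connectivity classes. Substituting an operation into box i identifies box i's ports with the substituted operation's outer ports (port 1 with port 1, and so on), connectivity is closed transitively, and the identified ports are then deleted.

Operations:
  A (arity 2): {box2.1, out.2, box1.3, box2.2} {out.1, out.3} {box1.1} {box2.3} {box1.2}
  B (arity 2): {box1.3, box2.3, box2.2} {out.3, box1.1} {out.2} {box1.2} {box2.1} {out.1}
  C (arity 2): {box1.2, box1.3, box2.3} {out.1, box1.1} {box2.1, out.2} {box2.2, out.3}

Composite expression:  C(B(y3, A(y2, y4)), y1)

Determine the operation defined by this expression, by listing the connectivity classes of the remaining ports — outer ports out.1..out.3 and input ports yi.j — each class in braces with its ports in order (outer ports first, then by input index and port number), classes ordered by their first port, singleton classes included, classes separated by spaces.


{out.1} {out.2, y1.1} {out.3, y1.2} {y1.3, y3.1} {y2.1} {y2.2} {y2.3, y3.3, y4.1, y4.2} {y3.2} {y4.3}

Substituting into C glues patterns; closure does the rest.
A over (y2, y4) gives {out.1, out.3} {out.2, y2.3, y4.1, y4.2} {y2.1} {y2.2} {y4.3}, out.j being that stage's outer ports
B over (y3, y2, y4) gives {out.1} {out.2} {out.3, y3.1} {y2.1} {y2.2} {y2.3, y3.3, y4.1, y4.2} {y3.2} {y4.3}, out.j being that stage's outer ports
C over (y3, y2, y4, y1) gives {out.1} {out.2, y1.1} {out.3, y1.2} {y1.3, y3.1} {y2.1} {y2.2} {y2.3, y3.3, y4.1, y4.2} {y3.2} {y4.3}, out.j being that stage's outer ports


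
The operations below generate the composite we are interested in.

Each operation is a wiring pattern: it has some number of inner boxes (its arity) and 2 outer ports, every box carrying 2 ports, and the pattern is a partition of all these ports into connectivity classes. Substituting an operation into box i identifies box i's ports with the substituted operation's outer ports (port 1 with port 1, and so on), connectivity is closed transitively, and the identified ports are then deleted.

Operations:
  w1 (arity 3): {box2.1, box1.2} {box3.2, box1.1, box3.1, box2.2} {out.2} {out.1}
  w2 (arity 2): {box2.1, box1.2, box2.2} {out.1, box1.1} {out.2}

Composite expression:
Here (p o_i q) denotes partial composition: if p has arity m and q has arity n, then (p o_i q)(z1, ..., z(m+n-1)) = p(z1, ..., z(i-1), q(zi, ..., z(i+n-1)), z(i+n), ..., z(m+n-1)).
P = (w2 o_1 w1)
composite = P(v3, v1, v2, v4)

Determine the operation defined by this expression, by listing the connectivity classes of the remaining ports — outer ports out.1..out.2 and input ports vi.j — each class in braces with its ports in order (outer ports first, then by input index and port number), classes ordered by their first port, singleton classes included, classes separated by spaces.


Reachability decides: close wires over w2-identified ports.
the subtree at w1 composes to {out.1} {out.2} {v1.1, v3.2} {v1.2, v2.1, v2.2, v3.1} on (v3, v1, v2); out.j = own outer ports
the subtree at w2 composes to {out.1} {out.2} {v1.1, v3.2} {v1.2, v2.1, v2.2, v3.1} {v4.1, v4.2} on (v3, v1, v2, v4); out.j = own outer ports

{out.1} {out.2} {v1.1, v3.2} {v1.2, v2.1, v2.2, v3.1} {v4.1, v4.2}


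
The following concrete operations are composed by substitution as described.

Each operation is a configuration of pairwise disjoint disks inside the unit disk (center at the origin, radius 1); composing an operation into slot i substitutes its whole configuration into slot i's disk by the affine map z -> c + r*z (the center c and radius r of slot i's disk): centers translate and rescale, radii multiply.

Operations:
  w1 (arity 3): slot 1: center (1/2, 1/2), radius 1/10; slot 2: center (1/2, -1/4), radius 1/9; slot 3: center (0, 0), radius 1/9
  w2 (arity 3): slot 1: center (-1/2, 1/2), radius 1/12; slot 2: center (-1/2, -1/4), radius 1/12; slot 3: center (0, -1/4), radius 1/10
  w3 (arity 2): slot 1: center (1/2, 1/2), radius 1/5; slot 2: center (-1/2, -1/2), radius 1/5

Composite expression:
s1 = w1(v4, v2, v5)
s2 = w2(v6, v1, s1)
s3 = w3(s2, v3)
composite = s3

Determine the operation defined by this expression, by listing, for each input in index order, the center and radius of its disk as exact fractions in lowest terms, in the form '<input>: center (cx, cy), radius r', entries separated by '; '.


v1: center (2/5, 9/20), radius 1/60; v2: center (51/100, 89/200), radius 1/450; v3: center (-1/2, -1/2), radius 1/5; v4: center (51/100, 23/50), radius 1/500; v5: center (1/2, 9/20), radius 1/450; v6: center (2/5, 3/5), radius 1/60

Below w3, radii multiply path by path; the v-disk centers shift.
input v6: composing its 2 substitution steps yields center (2/5, 3/5), radius 1/60
input v1: composing its 2 substitution steps yields center (2/5, 9/20), radius 1/60
input v4: composing its 3 substitution steps yields center (51/100, 23/50), radius 1/500
input v2: composing its 3 substitution steps yields center (51/100, 89/200), radius 1/450
input v5: composing its 3 substitution steps yields center (1/2, 9/20), radius 1/450
input v3: composing its 1 substitution step yields center (-1/2, -1/2), radius 1/5


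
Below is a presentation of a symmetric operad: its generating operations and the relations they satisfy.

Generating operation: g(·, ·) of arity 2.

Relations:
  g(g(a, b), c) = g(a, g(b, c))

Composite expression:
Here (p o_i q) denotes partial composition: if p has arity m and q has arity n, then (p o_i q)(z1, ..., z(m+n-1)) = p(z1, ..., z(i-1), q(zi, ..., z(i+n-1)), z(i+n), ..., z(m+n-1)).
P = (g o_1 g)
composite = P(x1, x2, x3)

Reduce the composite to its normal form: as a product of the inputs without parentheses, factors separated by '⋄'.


x1 ⋄ x2 ⋄ x3


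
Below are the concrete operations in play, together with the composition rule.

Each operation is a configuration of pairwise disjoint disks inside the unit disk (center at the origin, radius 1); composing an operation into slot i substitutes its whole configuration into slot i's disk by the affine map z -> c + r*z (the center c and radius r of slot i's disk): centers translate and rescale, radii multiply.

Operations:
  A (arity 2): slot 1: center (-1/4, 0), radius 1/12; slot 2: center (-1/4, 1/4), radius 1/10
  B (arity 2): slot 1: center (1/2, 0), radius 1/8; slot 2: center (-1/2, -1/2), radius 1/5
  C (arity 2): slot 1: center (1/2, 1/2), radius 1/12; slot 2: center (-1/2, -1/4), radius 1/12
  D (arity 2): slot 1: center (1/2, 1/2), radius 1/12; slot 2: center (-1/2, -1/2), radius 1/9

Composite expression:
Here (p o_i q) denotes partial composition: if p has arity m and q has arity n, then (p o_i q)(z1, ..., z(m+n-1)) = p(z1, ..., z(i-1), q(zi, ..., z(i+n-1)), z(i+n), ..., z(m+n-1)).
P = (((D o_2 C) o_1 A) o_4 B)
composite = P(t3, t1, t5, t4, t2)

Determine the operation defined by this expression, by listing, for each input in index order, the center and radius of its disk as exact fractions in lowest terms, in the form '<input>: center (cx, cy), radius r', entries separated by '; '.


Affine substitution under D: radii multiply and t-centers shift.
input t3: applying the 2 nested substitutions gives center (23/48, 1/2), radius 1/144
input t1: applying the 2 nested substitutions gives center (23/48, 25/48), radius 1/120
input t5: applying the 2 nested substitutions gives center (-4/9, -4/9), radius 1/108
input t4: applying the 3 nested substitutions gives center (-119/216, -19/36), radius 1/864
input t2: applying the 3 nested substitutions gives center (-121/216, -115/216), radius 1/540

t1: center (23/48, 25/48), radius 1/120; t2: center (-121/216, -115/216), radius 1/540; t3: center (23/48, 1/2), radius 1/144; t4: center (-119/216, -19/36), radius 1/864; t5: center (-4/9, -4/9), radius 1/108
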